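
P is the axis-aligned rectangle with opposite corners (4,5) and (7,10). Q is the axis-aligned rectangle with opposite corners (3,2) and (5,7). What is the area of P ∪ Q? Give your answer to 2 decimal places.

By inclusion–exclusion:
Individual areas: |P| = 15, |Q| = 10.
|P∩Q|: x∈[4,5], y∈[5,7] → 1·2 = 2.
|P ∪ Q| = 25 − 2 = 23.00.

23.00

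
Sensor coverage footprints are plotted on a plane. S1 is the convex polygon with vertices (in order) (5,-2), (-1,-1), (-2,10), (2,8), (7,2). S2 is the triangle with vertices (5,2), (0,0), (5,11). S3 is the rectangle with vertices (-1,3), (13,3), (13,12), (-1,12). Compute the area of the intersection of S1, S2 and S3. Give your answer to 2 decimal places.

The intersection is the polygon with vertices (5,3), (1.364,3), (3.059,6.729), (5,4.4).
By the shoelace formula its area is 8.14.

8.14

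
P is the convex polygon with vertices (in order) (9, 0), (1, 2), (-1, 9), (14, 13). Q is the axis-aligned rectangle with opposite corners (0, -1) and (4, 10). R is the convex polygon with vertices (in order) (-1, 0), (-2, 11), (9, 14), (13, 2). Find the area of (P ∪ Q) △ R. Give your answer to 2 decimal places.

|P ∪ Q| = 127.1333.
|(P ∪ Q) ∩ R| = 105.9064.
|(P ∪ Q) △ R| = 127.1333 + 150 − 211.8127 = 65.32.

65.32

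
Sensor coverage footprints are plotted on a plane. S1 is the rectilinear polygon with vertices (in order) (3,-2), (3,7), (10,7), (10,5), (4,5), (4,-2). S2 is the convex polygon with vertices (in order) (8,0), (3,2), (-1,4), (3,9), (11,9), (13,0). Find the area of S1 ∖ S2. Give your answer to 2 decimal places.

|S1| = 21, |S1∩S2| = 17.2.
|S1 ∖ S2| = |S1| − |S1∩S2| = 21 − 17.2 = 3.80.

3.80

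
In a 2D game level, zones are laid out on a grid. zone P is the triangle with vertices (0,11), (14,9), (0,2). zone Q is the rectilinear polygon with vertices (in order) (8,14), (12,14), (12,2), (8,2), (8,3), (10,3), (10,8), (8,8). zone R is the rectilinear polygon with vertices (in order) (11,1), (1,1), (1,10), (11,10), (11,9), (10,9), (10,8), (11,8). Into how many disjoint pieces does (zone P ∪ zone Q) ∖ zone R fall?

2

(zone P ∪ zone Q) ∖ zone R splits into 2 disjoint pieces (area 26.2857, area 11.25).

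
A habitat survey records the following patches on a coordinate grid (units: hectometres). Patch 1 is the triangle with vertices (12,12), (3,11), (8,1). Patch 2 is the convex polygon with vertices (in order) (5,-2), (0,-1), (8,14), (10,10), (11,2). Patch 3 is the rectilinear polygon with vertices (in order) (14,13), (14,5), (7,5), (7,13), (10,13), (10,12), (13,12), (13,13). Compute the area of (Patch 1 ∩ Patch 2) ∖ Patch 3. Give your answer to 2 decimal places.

|Patch 1 ∩ Patch 2| = 35.7672.
|(Patch 1 ∩ Patch 2) ∩ Patch 3| = 19.2455.
|(Patch 1 ∩ Patch 2) ∖ Patch 3| = 35.7672 − 19.2455 = 16.52.

16.52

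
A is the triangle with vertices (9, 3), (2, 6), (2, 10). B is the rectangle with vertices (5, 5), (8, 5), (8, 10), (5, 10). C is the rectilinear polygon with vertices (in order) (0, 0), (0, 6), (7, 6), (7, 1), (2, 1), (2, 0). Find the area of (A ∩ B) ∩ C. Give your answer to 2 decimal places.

The region (A ∩ B) ∩ C is the polygon with vertices (5,5), (5,6), (6,6), (7,5).
By the shoelace formula its area is 1.50.

1.50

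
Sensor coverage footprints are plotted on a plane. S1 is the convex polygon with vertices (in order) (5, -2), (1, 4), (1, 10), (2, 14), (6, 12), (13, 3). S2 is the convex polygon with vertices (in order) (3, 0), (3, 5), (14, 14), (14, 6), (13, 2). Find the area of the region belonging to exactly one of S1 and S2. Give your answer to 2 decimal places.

89.40

|S1| = 108.5, |S2| = 90.5, |S1∩S2| = 54.801.
|S1 △ S2| = |S1| + |S2| − 2·|S1∩S2| = 108.5 + 90.5 − 109.602 = 89.40.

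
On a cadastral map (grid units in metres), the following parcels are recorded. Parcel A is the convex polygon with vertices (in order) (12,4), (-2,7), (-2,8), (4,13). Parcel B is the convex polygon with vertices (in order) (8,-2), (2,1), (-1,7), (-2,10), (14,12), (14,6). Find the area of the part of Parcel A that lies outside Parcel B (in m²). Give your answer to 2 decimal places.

6.70

|Parcel A| = 54, |Parcel A∩Parcel B| = 47.3032.
|Parcel A ∖ Parcel B| = |Parcel A| − |Parcel A∩Parcel B| = 54 − 47.3032 = 6.70.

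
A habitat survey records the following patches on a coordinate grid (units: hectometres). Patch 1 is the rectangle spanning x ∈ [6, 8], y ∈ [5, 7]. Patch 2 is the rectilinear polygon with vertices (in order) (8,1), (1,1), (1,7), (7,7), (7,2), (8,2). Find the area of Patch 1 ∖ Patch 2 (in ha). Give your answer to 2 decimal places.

|Patch 1| = 4, |Patch 1∩Patch 2| = 2.
|Patch 1 ∖ Patch 2| = |Patch 1| − |Patch 1∩Patch 2| = 4 − 2 = 2.00.

2.00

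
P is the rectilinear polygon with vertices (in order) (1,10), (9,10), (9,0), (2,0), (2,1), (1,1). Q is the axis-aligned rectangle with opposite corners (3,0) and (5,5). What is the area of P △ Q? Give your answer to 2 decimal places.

|P| = 79, |Q| = 10, |P∩Q| = 10.
|P △ Q| = |P| + |Q| − 2·|P∩Q| = 79 + 10 − 20 = 69.00.

69.00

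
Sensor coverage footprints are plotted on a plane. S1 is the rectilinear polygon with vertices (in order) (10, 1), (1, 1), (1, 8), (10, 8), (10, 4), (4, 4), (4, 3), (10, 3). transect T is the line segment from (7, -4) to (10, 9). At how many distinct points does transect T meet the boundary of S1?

The segment meets the boundary at (9.769,8), (8.846,4), (8.615,3), (8.154,1).

4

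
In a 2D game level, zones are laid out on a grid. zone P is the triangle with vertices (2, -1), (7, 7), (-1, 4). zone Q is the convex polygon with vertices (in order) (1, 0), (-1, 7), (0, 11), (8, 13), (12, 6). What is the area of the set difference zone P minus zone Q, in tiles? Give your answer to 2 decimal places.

|zone P| = 24.5, |zone P∩zone Q| = 21.5344.
|zone P ∖ zone Q| = |zone P| − |zone P∩zone Q| = 24.5 − 21.5344 = 2.97.

2.97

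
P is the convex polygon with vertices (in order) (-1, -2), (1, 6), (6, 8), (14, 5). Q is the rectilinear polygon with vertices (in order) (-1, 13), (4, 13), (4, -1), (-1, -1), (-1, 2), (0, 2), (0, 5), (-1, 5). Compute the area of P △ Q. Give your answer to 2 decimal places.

|P| = 68.5, |Q| = 67, |P∩Q| = 27.0202.
|P △ Q| = |P| + |Q| − 2·|P∩Q| = 68.5 + 67 − 54.0405 = 81.46.

81.46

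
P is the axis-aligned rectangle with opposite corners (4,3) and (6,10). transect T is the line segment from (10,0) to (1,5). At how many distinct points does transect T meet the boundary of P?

2

The segment meets the boundary at (4,3.333), (4.6,3).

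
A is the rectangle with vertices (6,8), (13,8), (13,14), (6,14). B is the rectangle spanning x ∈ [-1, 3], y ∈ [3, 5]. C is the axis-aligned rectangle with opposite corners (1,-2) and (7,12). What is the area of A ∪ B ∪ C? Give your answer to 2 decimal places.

By inclusion–exclusion:
Individual areas: |A| = 42, |B| = 8, |C| = 84.
|A∩B| = 0 (no overlap).
|A∩C|: x∈[6,7], y∈[8,12] → 1·4 = 4.
|B∩C|: x∈[1,3], y∈[3,5] → 2·2 = 4.
|A∩B∩C| = 0.
|A ∪ B ∪ C| = 134 − 8 + 0 = 126.00.

126.00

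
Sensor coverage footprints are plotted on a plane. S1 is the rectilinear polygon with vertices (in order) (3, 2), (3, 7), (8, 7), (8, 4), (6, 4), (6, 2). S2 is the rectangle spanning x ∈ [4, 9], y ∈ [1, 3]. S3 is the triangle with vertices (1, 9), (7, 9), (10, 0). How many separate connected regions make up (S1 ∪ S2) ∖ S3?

2

(S1 ∪ S2) ∖ S3 splits into 2 disjoint pieces (area 0.1667, area 16.5).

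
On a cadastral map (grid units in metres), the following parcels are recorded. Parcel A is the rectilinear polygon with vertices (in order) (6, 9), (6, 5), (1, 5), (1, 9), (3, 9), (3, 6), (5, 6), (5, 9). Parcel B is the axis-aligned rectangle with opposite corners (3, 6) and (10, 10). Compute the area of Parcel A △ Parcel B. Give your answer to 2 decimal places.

|Parcel A| = 14, |Parcel B| = 28, |Parcel A∩Parcel B| = 3.
|Parcel A △ Parcel B| = |Parcel A| + |Parcel B| − 2·|Parcel A∩Parcel B| = 14 + 28 − 6 = 36.00.

36.00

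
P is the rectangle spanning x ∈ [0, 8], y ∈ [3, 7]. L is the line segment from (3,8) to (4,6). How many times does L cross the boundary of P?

1

The segment meets the boundary at (3.5,7).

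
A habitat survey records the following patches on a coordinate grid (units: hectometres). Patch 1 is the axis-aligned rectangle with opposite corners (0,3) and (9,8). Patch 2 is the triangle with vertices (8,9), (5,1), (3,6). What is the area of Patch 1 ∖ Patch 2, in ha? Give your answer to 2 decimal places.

|Patch 1| = 45, |Patch 1∩Patch 2| = 13.3042.
|Patch 1 ∖ Patch 2| = |Patch 1| − |Patch 1∩Patch 2| = 45 − 13.3042 = 31.70.

31.70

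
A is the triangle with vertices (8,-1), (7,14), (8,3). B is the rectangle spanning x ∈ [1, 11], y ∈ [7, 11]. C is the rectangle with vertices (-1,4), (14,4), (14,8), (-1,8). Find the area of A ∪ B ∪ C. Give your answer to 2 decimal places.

90.90

By inclusion–exclusion:
Individual areas: |A| = 2, |B| = 40, |C| = 60.
|A∩B| = 0.4848.
|A∩C| = 0.7758.
|B∩C|: x∈[1,11], y∈[7,8] → 10·1 = 10.
|A∩B∩C| = 0.1576.
|A ∪ B ∪ C| = 102 − 11.2606 + 0.1576 = 90.90.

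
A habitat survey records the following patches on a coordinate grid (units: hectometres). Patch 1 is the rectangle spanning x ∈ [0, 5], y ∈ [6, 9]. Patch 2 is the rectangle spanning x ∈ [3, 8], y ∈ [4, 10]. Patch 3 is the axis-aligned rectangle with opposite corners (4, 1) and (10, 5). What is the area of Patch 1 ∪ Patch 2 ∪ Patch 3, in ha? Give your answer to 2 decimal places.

By inclusion–exclusion:
Individual areas: |Patch 1| = 15, |Patch 2| = 30, |Patch 3| = 24.
|Patch 1∩Patch 2|: x∈[3,5], y∈[6,9] → 2·3 = 6.
|Patch 1∩Patch 3| = 0 (no overlap).
|Patch 2∩Patch 3|: x∈[4,8], y∈[4,5] → 4·1 = 4.
|Patch 1∩Patch 2∩Patch 3| = 0.
|Patch 1 ∪ Patch 2 ∪ Patch 3| = 69 − 10 + 0 = 59.00.

59.00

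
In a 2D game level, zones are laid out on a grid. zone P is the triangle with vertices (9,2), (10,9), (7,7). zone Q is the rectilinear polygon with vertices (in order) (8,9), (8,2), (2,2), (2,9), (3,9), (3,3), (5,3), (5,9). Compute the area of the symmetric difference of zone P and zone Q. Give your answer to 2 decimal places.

36.33

|zone P| = 9.5, |zone Q| = 30, |zone P∩zone Q| = 1.5833.
|zone P △ zone Q| = |zone P| + |zone Q| − 2·|zone P∩zone Q| = 9.5 + 30 − 3.1667 = 36.33.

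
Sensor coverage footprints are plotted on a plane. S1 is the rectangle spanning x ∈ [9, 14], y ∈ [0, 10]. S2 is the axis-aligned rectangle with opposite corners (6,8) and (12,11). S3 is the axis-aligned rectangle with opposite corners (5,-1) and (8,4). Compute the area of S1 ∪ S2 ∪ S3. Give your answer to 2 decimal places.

By inclusion–exclusion:
Individual areas: |S1| = 50, |S2| = 18, |S3| = 15.
|S1∩S2|: x∈[9,12], y∈[8,10] → 3·2 = 6.
|S1∩S3| = 0 (no overlap).
|S2∩S3| = 0 (no overlap).
|S1∩S2∩S3| = 0.
|S1 ∪ S2 ∪ S3| = 83 − 6 + 0 = 77.00.

77.00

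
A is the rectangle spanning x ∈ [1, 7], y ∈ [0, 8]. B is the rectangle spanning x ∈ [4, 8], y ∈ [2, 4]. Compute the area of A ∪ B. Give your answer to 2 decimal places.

50.00

By inclusion–exclusion:
Individual areas: |A| = 48, |B| = 8.
|A∩B|: x∈[4,7], y∈[2,4] → 3·2 = 6.
|A ∪ B| = 56 − 6 = 50.00.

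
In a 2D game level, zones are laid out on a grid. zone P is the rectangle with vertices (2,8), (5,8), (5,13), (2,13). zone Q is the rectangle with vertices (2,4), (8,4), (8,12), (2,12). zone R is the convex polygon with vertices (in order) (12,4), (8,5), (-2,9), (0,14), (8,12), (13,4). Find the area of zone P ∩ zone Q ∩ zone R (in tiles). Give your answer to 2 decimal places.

The intersection is the polygon with vertices (2,8), (2,12), (5,12), (5,8).
By the shoelace formula its area is 12.00.

12.00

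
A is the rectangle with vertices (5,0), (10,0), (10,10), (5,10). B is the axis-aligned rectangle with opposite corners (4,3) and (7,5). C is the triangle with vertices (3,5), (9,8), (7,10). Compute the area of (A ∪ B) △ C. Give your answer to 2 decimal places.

|A ∪ B| = 52.
|(A ∪ B) ∩ C| = 7.5.
|(A ∪ B) △ C| = 52 + 9 − 15 = 46.00.

46.00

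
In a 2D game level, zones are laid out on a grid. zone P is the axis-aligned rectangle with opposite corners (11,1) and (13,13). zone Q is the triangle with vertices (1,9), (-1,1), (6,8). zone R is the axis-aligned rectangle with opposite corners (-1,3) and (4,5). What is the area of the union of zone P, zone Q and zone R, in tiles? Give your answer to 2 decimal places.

50.50

By inclusion–exclusion:
Individual areas: |zone P| = 24, |zone Q| = 21, |zone R| = 10.
|zone P∩zone Q| = 0.
|zone P∩zone R| = 0 (no overlap).
|zone Q∩zone R| = 4.5.
|zone P∩zone Q∩zone R| = 0.
|zone P ∪ zone Q ∪ zone R| = 55 − 4.5 + 0 = 50.50.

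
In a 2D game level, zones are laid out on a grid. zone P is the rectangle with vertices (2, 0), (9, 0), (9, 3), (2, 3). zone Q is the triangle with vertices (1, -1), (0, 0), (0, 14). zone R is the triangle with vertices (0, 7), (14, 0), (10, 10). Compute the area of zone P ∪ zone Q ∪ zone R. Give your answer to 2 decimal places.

83.66

By inclusion–exclusion:
Individual areas: |zone P| = 21, |zone Q| = 7, |zone R| = 56.
|zone P∩zone Q| = 0.
|zone P∩zone R| = 0.25.
|zone Q∩zone R| = 0.0883.
|zone P∩zone Q∩zone R| = 0.
|zone P ∪ zone Q ∪ zone R| = 84 − 0.3383 + 0 = 83.66.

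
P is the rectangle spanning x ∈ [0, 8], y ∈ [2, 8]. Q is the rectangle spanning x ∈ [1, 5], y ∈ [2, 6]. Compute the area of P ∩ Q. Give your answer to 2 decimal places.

16.00

|P∩Q|: x∈[1,5], y∈[2,6] → 4·4 = 16.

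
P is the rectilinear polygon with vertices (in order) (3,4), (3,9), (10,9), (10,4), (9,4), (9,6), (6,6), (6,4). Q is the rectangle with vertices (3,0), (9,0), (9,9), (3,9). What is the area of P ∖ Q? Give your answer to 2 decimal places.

5.00

|P| = 29, |P∩Q| = 24.
|P ∖ Q| = |P| − |P∩Q| = 29 − 24 = 5.00.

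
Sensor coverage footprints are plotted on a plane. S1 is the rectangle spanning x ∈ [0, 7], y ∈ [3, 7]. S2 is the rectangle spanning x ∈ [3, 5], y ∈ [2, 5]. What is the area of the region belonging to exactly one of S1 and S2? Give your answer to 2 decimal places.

|S1∩S2|: x∈[3,5], y∈[3,5] → 2·2 = 4.
|S1 △ S2| = |S1| + |S2| − 2·|S1∩S2| = 28 + 6 − 8 = 26.00.

26.00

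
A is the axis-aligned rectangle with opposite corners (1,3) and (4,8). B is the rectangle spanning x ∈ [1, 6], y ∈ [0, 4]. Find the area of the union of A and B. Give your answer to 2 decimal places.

By inclusion–exclusion:
Individual areas: |A| = 15, |B| = 20.
|A∩B|: x∈[1,4], y∈[3,4] → 3·1 = 3.
|A ∪ B| = 35 − 3 = 32.00.

32.00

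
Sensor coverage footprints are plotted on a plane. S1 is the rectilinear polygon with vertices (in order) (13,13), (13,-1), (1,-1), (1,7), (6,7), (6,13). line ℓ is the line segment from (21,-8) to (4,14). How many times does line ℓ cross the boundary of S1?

The segment meets the boundary at (6,11.412), (13,2.353).

2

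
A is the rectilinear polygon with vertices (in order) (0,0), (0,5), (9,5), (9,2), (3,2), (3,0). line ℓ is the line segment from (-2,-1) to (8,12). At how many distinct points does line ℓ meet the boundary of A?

The segment meets the boundary at (2.615,5), (0,1.6).

2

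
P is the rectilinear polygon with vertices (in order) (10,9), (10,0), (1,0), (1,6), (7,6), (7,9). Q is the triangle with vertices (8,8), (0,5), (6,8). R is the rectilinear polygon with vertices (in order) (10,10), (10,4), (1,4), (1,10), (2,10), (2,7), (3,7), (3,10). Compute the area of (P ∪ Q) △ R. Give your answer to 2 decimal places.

57.58

|P ∪ Q| = 65.5417.
|(P ∪ Q) ∩ R| = 29.4792.
|(P ∪ Q) △ R| = 65.5417 + 51 − 58.9583 = 57.58.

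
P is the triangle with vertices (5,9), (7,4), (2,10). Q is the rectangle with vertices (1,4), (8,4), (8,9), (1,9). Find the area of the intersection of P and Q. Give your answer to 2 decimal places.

The intersection is the polygon with vertices (7,4), (2.833,9), (5,9).
By the shoelace formula its area is 5.42.

5.42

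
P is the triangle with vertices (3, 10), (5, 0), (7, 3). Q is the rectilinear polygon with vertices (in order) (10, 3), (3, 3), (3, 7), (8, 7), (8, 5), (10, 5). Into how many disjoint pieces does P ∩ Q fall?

P ∩ Q is a single connected region.

1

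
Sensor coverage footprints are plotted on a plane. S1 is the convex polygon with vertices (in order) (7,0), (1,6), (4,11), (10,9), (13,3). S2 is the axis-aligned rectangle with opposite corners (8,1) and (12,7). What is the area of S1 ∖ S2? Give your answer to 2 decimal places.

55.75

|S1| = 76.5, |S1∩S2| = 20.75.
|S1 ∖ S2| = |S1| − |S1∩S2| = 76.5 − 20.75 = 55.75.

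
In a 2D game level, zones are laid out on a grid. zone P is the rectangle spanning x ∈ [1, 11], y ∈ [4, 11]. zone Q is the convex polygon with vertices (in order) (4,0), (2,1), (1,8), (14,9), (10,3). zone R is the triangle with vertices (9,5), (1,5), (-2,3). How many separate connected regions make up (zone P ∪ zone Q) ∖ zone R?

1

(zone P ∪ zone Q) ∖ zone R is a single connected region.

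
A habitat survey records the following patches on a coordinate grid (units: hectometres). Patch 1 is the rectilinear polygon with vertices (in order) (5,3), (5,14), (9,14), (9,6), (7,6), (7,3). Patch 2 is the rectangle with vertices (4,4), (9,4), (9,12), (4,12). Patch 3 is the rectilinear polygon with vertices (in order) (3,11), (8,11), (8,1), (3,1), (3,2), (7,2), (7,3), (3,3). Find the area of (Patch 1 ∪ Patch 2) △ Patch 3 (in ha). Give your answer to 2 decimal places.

|Patch 1 ∪ Patch 2| = 50.
|(Patch 1 ∪ Patch 2) ∩ Patch 3| = 30.
|(Patch 1 ∪ Patch 2) △ Patch 3| = 50 + 46 − 60 = 36.00.

36.00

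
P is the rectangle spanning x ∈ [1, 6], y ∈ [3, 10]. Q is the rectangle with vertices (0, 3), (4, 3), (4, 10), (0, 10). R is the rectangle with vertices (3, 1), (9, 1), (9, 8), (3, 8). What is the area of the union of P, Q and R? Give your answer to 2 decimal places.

69.00

By inclusion–exclusion:
Individual areas: |P| = 35, |Q| = 28, |R| = 42.
|P∩Q|: x∈[1,4], y∈[3,10] → 3·7 = 21.
|P∩R|: x∈[3,6], y∈[3,8] → 3·5 = 15.
|Q∩R|: x∈[3,4], y∈[3,8] → 1·5 = 5.
|P∩Q∩R| = 5.
|P ∪ Q ∪ R| = 105 − 41 + 5 = 69.00.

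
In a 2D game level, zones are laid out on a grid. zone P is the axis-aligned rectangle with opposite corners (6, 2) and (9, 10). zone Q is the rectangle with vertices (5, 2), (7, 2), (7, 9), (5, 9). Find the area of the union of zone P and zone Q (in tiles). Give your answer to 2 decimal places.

By inclusion–exclusion:
Individual areas: |zone P| = 24, |zone Q| = 14.
|zone P∩zone Q|: x∈[6,7], y∈[2,9] → 1·7 = 7.
|zone P ∪ zone Q| = 38 − 7 = 31.00.

31.00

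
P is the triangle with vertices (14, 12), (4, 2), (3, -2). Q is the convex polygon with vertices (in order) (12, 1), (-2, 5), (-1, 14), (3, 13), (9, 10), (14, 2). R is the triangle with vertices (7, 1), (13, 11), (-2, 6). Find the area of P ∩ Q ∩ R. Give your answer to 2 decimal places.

7.29

The intersection is the polygon with vertices (10.519,7.57), (6.575,2.55), (5,3), (10.154,8.154).
By the shoelace formula its area is 7.29.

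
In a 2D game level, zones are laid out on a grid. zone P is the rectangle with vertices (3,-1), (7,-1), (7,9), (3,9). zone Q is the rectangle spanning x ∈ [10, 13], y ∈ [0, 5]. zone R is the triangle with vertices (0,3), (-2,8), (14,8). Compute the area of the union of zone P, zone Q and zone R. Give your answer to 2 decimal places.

82.14

By inclusion–exclusion:
Individual areas: |zone P| = 40, |zone Q| = 15, |zone R| = 40.
|zone P∩zone Q| = 0 (no overlap).
|zone P∩zone R| = 12.8571.
|zone Q∩zone R| = 0.
|zone P∩zone Q∩zone R| = 0.
|zone P ∪ zone Q ∪ zone R| = 95 − 12.8571 + 0 = 82.14.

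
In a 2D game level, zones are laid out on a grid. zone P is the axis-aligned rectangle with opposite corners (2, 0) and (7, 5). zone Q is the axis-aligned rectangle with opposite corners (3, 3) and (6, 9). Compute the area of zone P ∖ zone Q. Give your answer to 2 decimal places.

|zone P∩zone Q|: x∈[3,6], y∈[3,5] → 3·2 = 6.
|zone P| = 25.
|zone P ∖ zone Q| = |zone P| − |zone P∩zone Q| = 25 − 6 = 19.00.

19.00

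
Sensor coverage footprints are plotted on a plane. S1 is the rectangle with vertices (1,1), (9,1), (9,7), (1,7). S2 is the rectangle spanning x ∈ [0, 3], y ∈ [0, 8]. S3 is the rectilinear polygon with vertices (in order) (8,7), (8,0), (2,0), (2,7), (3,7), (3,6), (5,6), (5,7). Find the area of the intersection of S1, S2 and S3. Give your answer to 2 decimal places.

6.00

The intersection is the polygon with vertices (3,7), (3,6), (3,1), (2,1), (2,7).
By the shoelace formula its area is 6.00.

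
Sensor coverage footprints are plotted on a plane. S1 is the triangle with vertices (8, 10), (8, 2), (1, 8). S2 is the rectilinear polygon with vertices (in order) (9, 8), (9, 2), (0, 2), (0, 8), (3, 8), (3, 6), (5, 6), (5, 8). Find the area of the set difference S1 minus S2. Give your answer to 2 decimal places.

|S1| = 28, |S1∩S2| = 17.0476.
|S1 ∖ S2| = |S1| − |S1∩S2| = 28 − 17.0476 = 10.95.

10.95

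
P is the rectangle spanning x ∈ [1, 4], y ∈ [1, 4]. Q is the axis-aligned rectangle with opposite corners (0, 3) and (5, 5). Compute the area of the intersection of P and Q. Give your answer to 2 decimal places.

3.00

|P∩Q|: x∈[1,4], y∈[3,4] → 3·1 = 3.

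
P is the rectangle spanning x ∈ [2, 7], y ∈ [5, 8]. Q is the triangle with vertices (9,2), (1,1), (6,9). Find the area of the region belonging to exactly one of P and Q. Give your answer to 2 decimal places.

29.89

|P| = 15, |Q| = 29.5, |P∩Q| = 7.3065.
|P △ Q| = |P| + |Q| − 2·|P∩Q| = 15 + 29.5 − 14.6131 = 29.89.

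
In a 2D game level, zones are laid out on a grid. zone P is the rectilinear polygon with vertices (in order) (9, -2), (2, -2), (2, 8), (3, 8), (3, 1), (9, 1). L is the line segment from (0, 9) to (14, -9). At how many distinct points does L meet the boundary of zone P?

The segment meets the boundary at (8.556,-2), (6.222,1), (3,5.143), (2,6.429).

4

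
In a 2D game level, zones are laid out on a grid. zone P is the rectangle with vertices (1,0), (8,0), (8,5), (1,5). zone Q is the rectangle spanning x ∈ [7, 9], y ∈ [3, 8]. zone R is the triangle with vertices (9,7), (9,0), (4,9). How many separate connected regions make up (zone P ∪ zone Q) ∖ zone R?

2

(zone P ∪ zone Q) ∖ zone R splits into 2 disjoint pieces (area 32.1556, area 1.2).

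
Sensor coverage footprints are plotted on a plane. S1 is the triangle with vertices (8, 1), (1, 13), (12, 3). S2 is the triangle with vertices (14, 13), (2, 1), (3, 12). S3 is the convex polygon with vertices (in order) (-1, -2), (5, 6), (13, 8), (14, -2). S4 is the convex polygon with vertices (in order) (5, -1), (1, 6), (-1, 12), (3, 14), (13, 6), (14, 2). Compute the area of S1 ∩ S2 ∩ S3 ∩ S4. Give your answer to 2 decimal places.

The intersection is the polygon with vertices (5.073,6.018), (7.667,6.667), (5.79,4.79).
By the shoelace formula its area is 1.83.

1.83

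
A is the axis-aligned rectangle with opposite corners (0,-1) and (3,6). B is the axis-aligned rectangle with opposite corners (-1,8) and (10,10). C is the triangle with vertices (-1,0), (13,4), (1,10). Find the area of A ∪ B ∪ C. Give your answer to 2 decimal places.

By inclusion–exclusion:
Individual areas: |A| = 21, |B| = 22, |C| = 66.
|A∩B| = 0 (no overlap).
|A∩C| = 15.7571.
|B∩C| = 4.4.
|A∩B∩C| = 0.
|A ∪ B ∪ C| = 109 − 20.1571 + 0 = 88.84.

88.84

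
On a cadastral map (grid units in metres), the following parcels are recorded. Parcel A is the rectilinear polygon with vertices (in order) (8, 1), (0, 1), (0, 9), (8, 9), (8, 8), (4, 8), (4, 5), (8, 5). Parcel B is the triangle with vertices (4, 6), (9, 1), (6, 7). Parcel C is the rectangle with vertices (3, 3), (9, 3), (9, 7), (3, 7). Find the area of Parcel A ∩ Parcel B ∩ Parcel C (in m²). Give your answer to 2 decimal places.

3.00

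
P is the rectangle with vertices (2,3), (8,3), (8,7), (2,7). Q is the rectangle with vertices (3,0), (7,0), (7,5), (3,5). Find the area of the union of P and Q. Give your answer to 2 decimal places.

By inclusion–exclusion:
Individual areas: |P| = 24, |Q| = 20.
|P∩Q|: x∈[3,7], y∈[3,5] → 4·2 = 8.
|P ∪ Q| = 44 − 8 = 36.00.

36.00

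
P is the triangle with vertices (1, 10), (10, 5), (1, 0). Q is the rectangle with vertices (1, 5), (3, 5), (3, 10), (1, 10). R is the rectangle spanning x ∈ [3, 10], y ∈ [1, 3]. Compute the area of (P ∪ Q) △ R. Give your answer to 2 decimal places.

|P ∪ Q| = 46.1111.
|(P ∪ Q) ∩ R| = 3.2111.
|(P ∪ Q) △ R| = 46.1111 + 14 − 6.4222 = 53.69.

53.69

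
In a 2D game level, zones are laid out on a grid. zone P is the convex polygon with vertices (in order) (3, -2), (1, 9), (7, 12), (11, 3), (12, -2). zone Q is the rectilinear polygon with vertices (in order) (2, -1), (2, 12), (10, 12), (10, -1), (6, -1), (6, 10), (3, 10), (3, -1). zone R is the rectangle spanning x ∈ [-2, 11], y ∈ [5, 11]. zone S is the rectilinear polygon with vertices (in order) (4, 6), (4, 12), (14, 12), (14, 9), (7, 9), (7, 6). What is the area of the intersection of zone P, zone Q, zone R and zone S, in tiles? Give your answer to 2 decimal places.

8.53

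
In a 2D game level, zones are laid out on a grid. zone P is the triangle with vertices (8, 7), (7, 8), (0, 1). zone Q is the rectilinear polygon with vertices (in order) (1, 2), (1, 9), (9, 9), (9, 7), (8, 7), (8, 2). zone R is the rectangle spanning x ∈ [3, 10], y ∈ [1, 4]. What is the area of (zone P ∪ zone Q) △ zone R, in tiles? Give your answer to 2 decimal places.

|zone P ∪ zone Q| = 51.1667.
|(zone P ∪ zone Q) ∩ zone R| = 10.
|(zone P ∪ zone Q) △ zone R| = 51.1667 + 21 − 20 = 52.17.

52.17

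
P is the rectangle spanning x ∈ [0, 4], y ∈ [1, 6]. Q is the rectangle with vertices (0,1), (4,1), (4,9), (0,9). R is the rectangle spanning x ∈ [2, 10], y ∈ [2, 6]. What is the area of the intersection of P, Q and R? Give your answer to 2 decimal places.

The intersection is the polygon with vertices (4,6), (4,2), (2,2), (2,6).
By the shoelace formula its area is 8.00.

8.00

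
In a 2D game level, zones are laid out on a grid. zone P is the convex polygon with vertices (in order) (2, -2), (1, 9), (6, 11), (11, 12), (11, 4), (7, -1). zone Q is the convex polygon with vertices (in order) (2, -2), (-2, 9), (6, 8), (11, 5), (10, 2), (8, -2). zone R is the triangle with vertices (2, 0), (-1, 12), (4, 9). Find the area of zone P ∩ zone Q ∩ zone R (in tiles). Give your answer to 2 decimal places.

The intersection is the polygon with vertices (3.838,8.27), (2,0), (1.714,1.143), (1.034,8.621).
By the shoelace formula its area is 12.59.

12.59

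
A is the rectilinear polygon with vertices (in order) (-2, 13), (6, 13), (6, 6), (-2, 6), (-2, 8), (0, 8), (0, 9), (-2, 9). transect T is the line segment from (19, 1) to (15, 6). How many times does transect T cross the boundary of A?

0

The segment lies entirely outside A and never meets its boundary.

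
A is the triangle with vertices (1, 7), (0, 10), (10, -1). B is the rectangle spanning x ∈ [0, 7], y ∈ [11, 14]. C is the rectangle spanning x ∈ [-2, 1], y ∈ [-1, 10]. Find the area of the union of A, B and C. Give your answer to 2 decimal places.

62.55

By inclusion–exclusion:
Individual areas: |A| = 9.5, |B| = 21, |C| = 33.
|A∩B| = 0.
|A∩C| = 0.95.
|B∩C| = 0 (no overlap).
|A∩B∩C| = 0.
|A ∪ B ∪ C| = 63.5 − 0.95 + 0 = 62.55.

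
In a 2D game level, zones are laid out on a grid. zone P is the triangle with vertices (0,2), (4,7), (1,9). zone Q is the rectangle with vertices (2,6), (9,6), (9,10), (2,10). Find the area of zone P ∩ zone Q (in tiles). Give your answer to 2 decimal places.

The intersection is the polygon with vertices (4,7), (3.2,6), (2,6), (2,8.333).
By the shoelace formula its area is 2.93.

2.93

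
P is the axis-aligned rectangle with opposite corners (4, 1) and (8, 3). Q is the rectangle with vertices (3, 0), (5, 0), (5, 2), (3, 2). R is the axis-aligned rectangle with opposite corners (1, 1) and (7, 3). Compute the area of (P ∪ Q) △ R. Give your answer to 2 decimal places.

|P ∪ Q| = 11.
|(P ∪ Q) ∩ R| = 7.
|(P ∪ Q) △ R| = 11 + 12 − 14 = 9.00.

9.00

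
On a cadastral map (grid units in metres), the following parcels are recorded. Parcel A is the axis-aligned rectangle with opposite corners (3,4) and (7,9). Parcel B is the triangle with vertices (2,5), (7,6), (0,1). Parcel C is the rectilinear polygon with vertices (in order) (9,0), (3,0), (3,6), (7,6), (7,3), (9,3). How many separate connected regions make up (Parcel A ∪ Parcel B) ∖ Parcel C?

2

(Parcel A ∪ Parcel B) ∖ Parcel C splits into 2 disjoint pieces (area 4.8857, area 12).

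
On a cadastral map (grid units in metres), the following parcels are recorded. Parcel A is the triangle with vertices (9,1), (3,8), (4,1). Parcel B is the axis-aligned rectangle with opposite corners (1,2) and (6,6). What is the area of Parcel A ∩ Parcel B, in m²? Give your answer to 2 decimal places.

8.75

The intersection is the polygon with vertices (6,4.5), (6,2), (3.857,2), (3.286,6), (4.714,6).
By the shoelace formula its area is 8.75.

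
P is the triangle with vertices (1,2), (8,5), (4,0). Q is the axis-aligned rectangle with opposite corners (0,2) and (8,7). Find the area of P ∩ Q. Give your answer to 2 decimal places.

The intersection is the polygon with vertices (8,5), (5.6,2), (1,2).
By the shoelace formula its area is 6.90.

6.90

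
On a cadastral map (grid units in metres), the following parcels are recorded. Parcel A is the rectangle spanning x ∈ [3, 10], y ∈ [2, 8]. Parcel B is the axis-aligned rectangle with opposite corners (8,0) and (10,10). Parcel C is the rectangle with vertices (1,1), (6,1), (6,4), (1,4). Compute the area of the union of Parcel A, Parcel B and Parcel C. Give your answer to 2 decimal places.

59.00

By inclusion–exclusion:
Individual areas: |Parcel A| = 42, |Parcel B| = 20, |Parcel C| = 15.
|Parcel A∩Parcel B|: x∈[8,10], y∈[2,8] → 2·6 = 12.
|Parcel A∩Parcel C|: x∈[3,6], y∈[2,4] → 3·2 = 6.
|Parcel B∩Parcel C| = 0 (no overlap).
|Parcel A∩Parcel B∩Parcel C| = 0.
|Parcel A ∪ Parcel B ∪ Parcel C| = 77 − 18 + 0 = 59.00.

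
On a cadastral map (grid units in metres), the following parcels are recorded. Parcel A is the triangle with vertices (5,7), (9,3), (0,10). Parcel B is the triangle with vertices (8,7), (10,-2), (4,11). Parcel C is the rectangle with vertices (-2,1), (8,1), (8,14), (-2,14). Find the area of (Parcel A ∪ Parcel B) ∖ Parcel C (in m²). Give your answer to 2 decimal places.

|Parcel A ∪ Parcel B| = 17.4517.
|(Parcel A ∪ Parcel B) ∩ Parcel C| = 12.7829.
|(Parcel A ∪ Parcel B) ∖ Parcel C| = 17.4517 − 12.7829 = 4.67.

4.67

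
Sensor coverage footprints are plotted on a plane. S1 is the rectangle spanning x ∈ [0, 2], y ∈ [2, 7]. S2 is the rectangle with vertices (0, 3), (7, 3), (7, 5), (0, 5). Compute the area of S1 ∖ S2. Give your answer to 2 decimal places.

6.00

|S1∩S2|: x∈[0,2], y∈[3,5] → 2·2 = 4.
|S1| = 10.
|S1 ∖ S2| = |S1| − |S1∩S2| = 10 − 4 = 6.00.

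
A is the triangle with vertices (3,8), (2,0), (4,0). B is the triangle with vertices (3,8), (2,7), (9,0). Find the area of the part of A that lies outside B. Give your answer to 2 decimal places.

|A| = 8, |A∩B| = 0.5079.
|A ∖ B| = |A| − |A∩B| = 8 − 0.5079 = 7.49.

7.49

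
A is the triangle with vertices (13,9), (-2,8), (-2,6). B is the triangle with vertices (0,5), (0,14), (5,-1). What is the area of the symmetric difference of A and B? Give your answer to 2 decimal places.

|A| = 15, |B| = 22.5, |A∩B| = 3.4134.
|A △ B| = |A| + |B| − 2·|A∩B| = 15 + 22.5 − 6.8268 = 30.67.

30.67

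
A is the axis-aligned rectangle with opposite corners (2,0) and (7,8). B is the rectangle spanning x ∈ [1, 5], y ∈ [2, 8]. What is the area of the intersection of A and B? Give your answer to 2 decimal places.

18.00

|A∩B|: x∈[2,5], y∈[2,8] → 3·6 = 18.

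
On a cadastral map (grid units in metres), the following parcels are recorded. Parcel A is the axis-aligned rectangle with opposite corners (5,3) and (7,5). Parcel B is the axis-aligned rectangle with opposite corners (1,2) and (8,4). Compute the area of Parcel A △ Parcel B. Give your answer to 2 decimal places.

14.00

|Parcel A∩Parcel B|: x∈[5,7], y∈[3,4] → 2·1 = 2.
|Parcel A △ Parcel B| = |Parcel A| + |Parcel B| − 2·|Parcel A∩Parcel B| = 4 + 14 − 4 = 14.00.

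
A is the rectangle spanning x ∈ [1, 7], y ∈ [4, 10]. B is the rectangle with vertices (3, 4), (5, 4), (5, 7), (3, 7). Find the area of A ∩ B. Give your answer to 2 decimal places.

6.00

|A∩B|: x∈[3,5], y∈[4,7] → 2·3 = 6.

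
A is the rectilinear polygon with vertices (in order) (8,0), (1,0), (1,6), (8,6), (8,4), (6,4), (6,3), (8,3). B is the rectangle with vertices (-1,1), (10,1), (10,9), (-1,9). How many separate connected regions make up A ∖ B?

A ∖ B is a single connected region.

1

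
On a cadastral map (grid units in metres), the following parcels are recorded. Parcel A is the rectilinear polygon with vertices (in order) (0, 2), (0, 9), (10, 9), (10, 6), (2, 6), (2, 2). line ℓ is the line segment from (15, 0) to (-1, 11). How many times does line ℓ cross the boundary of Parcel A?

The segment meets the boundary at (6.273,6), (1.909,9).

2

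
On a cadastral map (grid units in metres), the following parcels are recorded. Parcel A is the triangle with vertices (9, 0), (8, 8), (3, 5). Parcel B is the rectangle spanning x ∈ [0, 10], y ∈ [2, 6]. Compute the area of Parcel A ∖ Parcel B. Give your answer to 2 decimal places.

|Parcel A| = 21.5, |Parcel A∩Parcel B| = 15.7667.
|Parcel A ∖ Parcel B| = |Parcel A| − |Parcel A∩Parcel B| = 21.5 − 15.7667 = 5.73.

5.73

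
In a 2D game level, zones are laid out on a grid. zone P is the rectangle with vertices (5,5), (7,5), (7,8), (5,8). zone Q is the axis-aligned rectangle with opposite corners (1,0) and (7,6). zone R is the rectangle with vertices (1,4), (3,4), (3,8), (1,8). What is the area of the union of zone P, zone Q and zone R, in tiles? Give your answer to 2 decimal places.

By inclusion–exclusion:
Individual areas: |zone P| = 6, |zone Q| = 36, |zone R| = 8.
|zone P∩zone Q|: x∈[5,7], y∈[5,6] → 2·1 = 2.
|zone P∩zone R| = 0 (no overlap).
|zone Q∩zone R|: x∈[1,3], y∈[4,6] → 2·2 = 4.
|zone P∩zone Q∩zone R| = 0.
|zone P ∪ zone Q ∪ zone R| = 50 − 6 + 0 = 44.00.

44.00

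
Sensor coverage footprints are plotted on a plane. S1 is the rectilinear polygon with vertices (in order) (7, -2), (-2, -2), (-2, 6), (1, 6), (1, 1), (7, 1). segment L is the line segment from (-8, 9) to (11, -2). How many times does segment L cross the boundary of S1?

The segment meets the boundary at (7,0.316), (5.818,1), (1,3.789), (-2,5.526).

4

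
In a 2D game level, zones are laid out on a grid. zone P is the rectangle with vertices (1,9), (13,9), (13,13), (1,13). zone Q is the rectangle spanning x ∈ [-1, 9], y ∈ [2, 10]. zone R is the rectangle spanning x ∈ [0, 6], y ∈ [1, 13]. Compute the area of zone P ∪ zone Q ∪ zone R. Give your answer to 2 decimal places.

By inclusion–exclusion:
Individual areas: |zone P| = 48, |zone Q| = 80, |zone R| = 72.
|zone P∩zone Q|: x∈[1,9], y∈[9,10] → 8·1 = 8.
|zone P∩zone R|: x∈[1,6], y∈[9,13] → 5·4 = 20.
|zone Q∩zone R|: x∈[0,6], y∈[2,10] → 6·8 = 48.
|zone P∩zone Q∩zone R| = 5.
|zone P ∪ zone Q ∪ zone R| = 200 − 76 + 5 = 129.00.

129.00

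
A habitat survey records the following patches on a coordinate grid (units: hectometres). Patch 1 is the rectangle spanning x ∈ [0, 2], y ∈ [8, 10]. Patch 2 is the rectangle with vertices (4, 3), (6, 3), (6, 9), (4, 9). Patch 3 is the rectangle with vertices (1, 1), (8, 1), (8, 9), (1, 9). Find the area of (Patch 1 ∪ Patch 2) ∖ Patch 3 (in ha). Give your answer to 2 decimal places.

|Patch 1 ∪ Patch 2| = 16.
|(Patch 1 ∪ Patch 2) ∩ Patch 3| = 13.
|(Patch 1 ∪ Patch 2) ∖ Patch 3| = 16 − 13 = 3.00.

3.00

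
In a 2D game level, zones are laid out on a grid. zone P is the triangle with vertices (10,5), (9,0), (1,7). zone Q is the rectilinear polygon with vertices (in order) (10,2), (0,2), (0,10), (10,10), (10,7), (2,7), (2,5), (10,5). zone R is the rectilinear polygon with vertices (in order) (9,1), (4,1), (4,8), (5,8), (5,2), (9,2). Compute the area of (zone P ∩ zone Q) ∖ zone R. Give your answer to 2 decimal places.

|zone P ∩ zone Q| = 14.4264.
|(zone P ∩ zone Q) ∩ zone R| = 1.0625.
|(zone P ∩ zone Q) ∖ zone R| = 14.4264 − 1.0625 = 13.36.

13.36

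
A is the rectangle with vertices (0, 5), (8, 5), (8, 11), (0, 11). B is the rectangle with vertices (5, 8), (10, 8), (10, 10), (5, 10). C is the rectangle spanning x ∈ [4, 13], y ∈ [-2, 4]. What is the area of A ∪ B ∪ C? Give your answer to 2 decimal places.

By inclusion–exclusion:
Individual areas: |A| = 48, |B| = 10, |C| = 54.
|A∩B|: x∈[5,8], y∈[8,10] → 3·2 = 6.
|A∩C| = 0 (no overlap).
|B∩C| = 0 (no overlap).
|A∩B∩C| = 0.
|A ∪ B ∪ C| = 112 − 6 + 0 = 106.00.

106.00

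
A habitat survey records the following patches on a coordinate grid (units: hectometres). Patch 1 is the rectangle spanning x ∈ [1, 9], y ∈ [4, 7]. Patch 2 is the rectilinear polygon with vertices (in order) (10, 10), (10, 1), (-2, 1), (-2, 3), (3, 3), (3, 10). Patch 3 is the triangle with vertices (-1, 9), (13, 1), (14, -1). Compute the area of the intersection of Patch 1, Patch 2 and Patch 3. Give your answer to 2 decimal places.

2.36

The intersection is the polygon with vertices (6.5,4), (3,6.333), (3,6.714), (7.75,4).
By the shoelace formula its area is 2.36.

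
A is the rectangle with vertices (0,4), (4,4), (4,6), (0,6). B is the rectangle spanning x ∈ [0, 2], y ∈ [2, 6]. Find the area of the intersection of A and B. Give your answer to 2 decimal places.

4.00

|A∩B|: x∈[0,2], y∈[4,6] → 2·2 = 4.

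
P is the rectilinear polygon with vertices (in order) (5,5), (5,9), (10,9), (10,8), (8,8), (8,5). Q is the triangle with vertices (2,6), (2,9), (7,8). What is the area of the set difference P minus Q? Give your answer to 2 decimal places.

|P| = 14, |P∩Q| = 1.2.
|P ∖ Q| = |P| − |P∩Q| = 14 − 1.2 = 12.80.

12.80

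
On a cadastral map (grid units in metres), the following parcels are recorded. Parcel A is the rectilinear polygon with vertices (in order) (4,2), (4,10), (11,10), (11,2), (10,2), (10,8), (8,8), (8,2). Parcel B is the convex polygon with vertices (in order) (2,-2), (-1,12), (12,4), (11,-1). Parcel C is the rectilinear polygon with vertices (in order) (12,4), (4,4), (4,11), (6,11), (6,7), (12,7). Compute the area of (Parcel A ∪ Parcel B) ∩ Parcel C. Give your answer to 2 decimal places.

25.00

|Parcel A ∪ Parcel B| = 119.3077.
|(Parcel A ∪ Parcel B) ∩ Parcel C| = 25.00.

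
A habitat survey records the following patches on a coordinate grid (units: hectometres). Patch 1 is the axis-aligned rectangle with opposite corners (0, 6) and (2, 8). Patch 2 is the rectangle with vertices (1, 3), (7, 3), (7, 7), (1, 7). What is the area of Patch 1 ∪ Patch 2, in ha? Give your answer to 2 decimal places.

27.00

By inclusion–exclusion:
Individual areas: |Patch 1| = 4, |Patch 2| = 24.
|Patch 1∩Patch 2|: x∈[1,2], y∈[6,7] → 1·1 = 1.
|Patch 1 ∪ Patch 2| = 28 − 1 = 27.00.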